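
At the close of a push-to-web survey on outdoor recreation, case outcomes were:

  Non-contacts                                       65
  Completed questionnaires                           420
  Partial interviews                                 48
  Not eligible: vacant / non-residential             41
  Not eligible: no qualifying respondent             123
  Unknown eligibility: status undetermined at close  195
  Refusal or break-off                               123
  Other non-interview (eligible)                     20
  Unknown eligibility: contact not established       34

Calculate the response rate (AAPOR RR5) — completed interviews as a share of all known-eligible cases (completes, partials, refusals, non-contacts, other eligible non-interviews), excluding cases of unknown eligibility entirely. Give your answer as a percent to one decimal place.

62.1%

Unknown eligibility = 34 + 195 = 229
Not eligible = 123 + 41 = 164
Numerator → 420
Denominator → 420 + 48 + 123 + 65 + 20 = 676
RR5 = 420 / 676 = 0.6213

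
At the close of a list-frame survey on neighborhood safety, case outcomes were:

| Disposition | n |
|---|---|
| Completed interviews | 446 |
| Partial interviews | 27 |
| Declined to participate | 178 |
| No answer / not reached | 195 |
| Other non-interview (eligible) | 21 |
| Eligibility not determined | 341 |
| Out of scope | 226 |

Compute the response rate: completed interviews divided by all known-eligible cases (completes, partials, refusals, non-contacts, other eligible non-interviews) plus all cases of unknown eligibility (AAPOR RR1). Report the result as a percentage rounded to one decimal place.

36.9%

Top = 446
Denominator = 446 + 27 + 178 + 195 + 21 + 341 = 1208
RR1 = 446 / 1208 = 0.3692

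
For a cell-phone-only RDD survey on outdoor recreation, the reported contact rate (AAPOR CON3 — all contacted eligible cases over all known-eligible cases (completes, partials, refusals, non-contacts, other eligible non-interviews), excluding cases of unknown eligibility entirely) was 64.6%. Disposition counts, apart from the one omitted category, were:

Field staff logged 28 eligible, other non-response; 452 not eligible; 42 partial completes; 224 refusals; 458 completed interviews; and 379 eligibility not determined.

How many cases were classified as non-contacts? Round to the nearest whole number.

412

Numerator → 458 + 42 + 224 + 28 = 752
CON3 = 752 / D = 0.646
D = 752 / 0.646 = 1164.1
Other denominator terms total 752
non-contacts = 1164.1 − 752 ≈ 412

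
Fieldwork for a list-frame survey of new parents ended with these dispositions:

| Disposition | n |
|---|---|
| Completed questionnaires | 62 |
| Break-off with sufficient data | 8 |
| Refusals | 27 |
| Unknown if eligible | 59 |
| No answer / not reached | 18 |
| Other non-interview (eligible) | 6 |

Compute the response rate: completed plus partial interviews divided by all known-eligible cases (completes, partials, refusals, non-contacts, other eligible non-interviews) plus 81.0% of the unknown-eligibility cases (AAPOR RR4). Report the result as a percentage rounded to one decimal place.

Numerator: 62 + 8 = 70
Known eligible: 62 + 8 + 27 + 18 + 6 = 121
Eligible share of unknowns: 0.8100 × 59 = 47.79
Denom: 121 + 47.79 = 168.79
RR4 = 70 / 168.79 = 0.4147

41.5%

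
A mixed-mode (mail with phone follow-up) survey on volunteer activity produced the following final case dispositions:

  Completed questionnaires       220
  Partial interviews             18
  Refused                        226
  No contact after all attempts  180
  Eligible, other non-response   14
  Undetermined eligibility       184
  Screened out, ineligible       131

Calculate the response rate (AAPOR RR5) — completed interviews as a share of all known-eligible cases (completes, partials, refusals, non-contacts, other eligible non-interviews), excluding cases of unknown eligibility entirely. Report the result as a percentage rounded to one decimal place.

33.4%

Numerator: 220
Base: 220 + 18 + 226 + 180 + 14 = 658
RR5 = 220 / 658 = 0.3343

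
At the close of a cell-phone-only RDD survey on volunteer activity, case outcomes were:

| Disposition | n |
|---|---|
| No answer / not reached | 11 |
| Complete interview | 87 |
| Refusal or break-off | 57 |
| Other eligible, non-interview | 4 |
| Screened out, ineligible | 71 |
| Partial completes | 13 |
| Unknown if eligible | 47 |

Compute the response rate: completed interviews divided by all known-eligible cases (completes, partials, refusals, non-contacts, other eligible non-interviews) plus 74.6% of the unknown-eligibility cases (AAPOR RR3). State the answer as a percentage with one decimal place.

42.0%

Numerator → 87
Eligible (known) → 87 + 13 + 57 + 11 + 4 = 172
Eligible share of unknowns → 0.7460 × 47 = 35.06
Denominator → 172 + 35.06 = 207.06
RR3 = 87 / 207.06 = 0.4202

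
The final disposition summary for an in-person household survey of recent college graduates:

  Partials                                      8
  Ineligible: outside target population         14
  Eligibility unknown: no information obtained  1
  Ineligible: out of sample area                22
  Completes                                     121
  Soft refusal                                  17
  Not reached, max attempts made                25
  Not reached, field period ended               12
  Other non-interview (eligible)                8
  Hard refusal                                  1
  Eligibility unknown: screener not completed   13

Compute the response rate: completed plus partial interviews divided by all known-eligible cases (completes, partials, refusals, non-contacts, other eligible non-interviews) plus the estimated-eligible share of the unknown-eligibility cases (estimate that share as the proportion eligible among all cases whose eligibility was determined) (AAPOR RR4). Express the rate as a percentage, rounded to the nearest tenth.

63.3%

Refusal or break-off = 1 + 17 = 18
No contact after all attempts = 12 + 25 = 37
Unknown if eligible = 13 + 1 = 14
Screened out, ineligible = 14 + 22 = 36
Top = 121 + 8 = 129
Known eligible = 121 + 8 + 18 + 37 + 8 = 192
e = 192 / (192 + 36) = 192 / 228 = 0.8421
Estimated eligible among unknowns = 0.8421 × 14 = 11.79
Denominator = 192 + 11.79 = 203.79
RR4 = 129 / 203.79 = 0.6330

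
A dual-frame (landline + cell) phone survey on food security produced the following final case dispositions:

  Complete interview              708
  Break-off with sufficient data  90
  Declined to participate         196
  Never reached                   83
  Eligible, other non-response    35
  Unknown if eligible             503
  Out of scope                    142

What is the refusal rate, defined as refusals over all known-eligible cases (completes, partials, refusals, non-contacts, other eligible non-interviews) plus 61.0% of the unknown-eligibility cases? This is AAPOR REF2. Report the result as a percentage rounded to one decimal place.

13.8%

Top: 196
Determined eligible: 708 + 90 + 196 + 83 + 35 = 1112
e × U: 0.6100 × 503 = 306.83
Denom: 1112 + 306.83 = 1418.83
REF2 = 196 / 1418.83 = 0.1381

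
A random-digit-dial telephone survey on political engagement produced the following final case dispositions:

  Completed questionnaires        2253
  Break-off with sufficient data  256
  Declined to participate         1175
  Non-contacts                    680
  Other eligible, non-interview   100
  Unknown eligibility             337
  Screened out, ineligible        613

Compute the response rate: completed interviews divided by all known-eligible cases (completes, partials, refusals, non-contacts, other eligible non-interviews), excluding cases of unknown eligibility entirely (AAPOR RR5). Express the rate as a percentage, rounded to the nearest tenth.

50.5%

Top → 2253
Denom → 2253 + 256 + 1175 + 680 + 100 = 4464
RR5 = 2253 / 4464 = 0.5047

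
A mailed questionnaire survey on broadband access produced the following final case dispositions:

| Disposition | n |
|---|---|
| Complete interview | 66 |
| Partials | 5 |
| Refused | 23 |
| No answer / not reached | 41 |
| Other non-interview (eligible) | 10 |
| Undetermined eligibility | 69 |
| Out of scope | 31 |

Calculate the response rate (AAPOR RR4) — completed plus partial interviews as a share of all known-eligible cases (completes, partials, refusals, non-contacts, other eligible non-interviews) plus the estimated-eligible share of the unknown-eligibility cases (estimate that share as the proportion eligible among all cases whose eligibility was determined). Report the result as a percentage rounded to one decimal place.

35.2%

Top: 66 + 5 = 71
Eligible (known): 66 + 5 + 23 + 41 + 10 = 145
e = 145 / (145 + 31) = 145 / 176 = 0.8239
e × U: 0.8239 × 69 = 56.85
Base: 145 + 56.85 = 201.85
RR4 = 71 / 201.85 = 0.3517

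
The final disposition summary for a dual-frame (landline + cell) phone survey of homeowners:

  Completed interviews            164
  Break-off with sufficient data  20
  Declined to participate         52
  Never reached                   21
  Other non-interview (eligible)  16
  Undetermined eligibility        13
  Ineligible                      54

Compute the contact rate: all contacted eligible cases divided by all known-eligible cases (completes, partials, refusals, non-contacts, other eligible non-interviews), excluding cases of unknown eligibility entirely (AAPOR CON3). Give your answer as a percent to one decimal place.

Num: 164 + 20 + 52 + 16 = 252
Denominator: 164 + 20 + 52 + 21 + 16 = 273
CON3 = 252 / 273 = 0.9231

92.3%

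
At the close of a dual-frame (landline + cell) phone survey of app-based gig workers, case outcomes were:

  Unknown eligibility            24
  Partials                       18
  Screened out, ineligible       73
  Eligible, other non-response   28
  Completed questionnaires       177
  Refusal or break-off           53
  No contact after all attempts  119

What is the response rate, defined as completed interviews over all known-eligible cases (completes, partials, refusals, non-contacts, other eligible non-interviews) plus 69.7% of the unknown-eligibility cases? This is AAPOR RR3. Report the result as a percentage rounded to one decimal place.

Num: 177
Eligible (known): 177 + 18 + 53 + 119 + 28 = 395
Estimated eligible among unknowns: 0.6970 × 24 = 16.73
Denom: 395 + 16.73 = 411.73
RR3 = 177 / 411.73 = 0.4299

43.0%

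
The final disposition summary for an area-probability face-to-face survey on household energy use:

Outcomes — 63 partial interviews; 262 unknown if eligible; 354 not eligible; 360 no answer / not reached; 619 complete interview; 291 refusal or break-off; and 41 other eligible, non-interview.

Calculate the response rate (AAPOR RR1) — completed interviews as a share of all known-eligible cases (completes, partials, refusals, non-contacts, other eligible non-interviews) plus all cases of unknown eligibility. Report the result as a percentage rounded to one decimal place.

Top: 619
Base: 619 + 63 + 291 + 360 + 41 + 262 = 1636
RR1 = 619 / 1636 = 0.3784

37.8%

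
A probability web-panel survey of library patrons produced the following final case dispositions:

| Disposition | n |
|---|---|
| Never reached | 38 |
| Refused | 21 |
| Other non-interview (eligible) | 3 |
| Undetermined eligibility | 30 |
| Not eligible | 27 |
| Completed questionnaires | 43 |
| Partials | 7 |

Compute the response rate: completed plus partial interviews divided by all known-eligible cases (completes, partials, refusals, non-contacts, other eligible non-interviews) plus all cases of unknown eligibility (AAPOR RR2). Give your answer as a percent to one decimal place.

35.2%

Num = 43 + 7 = 50
Denominator = 43 + 7 + 21 + 38 + 3 + 30 = 142
RR2 = 50 / 142 = 0.3521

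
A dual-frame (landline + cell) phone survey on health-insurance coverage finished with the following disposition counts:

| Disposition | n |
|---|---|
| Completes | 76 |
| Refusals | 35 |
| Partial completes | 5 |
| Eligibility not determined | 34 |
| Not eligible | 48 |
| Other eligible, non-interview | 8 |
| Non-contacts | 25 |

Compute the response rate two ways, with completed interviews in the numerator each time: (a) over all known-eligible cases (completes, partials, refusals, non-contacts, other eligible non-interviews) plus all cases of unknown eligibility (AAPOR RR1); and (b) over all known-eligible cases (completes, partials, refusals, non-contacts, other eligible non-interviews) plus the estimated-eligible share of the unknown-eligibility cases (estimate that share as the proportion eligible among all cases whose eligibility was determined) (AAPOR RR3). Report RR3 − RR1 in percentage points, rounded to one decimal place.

Num → 76
Denominator → 76 + 5 + 35 + 25 + 8 + 34 = 183
RR1 = 76 / 183 = 0.4153
Eligible (known) → 76 + 5 + 35 + 25 + 8 = 149
e = 149 / (149 + 48) = 149 / 197 = 0.7563
Eligible share of unknowns → 0.7563 × 34 = 25.71
Denominator → 149 + 25.71 = 174.71
RR3 = 76 / 174.71 = 0.4350
Difference = 43.50 − 41.53 = 1.97 percentage points

2.0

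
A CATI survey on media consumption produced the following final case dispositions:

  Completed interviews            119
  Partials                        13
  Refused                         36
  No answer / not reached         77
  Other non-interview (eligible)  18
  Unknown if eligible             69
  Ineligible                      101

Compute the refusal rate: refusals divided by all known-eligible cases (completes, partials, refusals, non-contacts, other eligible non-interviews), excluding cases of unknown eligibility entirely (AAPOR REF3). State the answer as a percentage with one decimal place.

Top → 36
Base → 119 + 13 + 36 + 77 + 18 = 263
REF3 = 36 / 263 = 0.1369

13.7%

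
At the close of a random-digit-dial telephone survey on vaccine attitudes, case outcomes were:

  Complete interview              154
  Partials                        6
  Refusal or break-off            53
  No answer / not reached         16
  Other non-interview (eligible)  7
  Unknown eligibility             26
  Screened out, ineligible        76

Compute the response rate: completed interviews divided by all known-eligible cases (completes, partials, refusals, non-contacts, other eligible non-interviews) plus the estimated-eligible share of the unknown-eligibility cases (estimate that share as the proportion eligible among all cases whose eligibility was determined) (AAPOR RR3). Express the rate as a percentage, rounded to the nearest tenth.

Num = 154
Eligible (known) = 154 + 6 + 53 + 16 + 7 = 236
e = 236 / (236 + 76) = 236 / 312 = 0.7564
Estimated eligible among unknowns = 0.7564 × 26 = 19.67
Denom = 236 + 19.67 = 255.67
RR3 = 154 / 255.67 = 0.6023

60.2%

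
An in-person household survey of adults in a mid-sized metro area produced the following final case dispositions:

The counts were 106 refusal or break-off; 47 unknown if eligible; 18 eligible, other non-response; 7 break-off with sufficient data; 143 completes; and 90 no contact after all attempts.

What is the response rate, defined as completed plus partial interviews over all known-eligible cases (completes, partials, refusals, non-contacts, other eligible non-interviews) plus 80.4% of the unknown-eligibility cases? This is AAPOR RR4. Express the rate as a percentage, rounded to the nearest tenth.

37.3%

Top = 143 + 7 = 150
Eligible (known) = 143 + 7 + 106 + 90 + 18 = 364
Eligible share of unknowns = 0.8040 × 47 = 37.79
Denominator = 364 + 37.79 = 401.79
RR4 = 150 / 401.79 = 0.3733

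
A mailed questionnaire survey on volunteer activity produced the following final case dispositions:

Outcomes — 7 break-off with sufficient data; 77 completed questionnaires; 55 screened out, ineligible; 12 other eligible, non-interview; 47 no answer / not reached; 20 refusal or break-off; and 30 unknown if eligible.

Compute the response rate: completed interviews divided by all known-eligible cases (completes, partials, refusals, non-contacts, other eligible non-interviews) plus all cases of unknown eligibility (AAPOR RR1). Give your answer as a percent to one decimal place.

39.9%

Top = 77
Denom = 77 + 7 + 20 + 47 + 12 + 30 = 193
RR1 = 77 / 193 = 0.3990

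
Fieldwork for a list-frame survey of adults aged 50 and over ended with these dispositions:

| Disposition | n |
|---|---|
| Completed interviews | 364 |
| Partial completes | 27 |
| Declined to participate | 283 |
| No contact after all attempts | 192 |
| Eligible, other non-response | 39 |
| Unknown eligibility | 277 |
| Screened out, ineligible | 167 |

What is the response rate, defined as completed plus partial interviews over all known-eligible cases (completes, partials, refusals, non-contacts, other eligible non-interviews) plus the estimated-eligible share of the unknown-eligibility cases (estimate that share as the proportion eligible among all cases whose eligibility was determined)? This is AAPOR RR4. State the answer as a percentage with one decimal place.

34.3%

Numerator: 364 + 27 = 391
Known eligible: 364 + 27 + 283 + 192 + 39 = 905
e = 905 / (905 + 167) = 905 / 1072 = 0.8442
Eligible share of unknowns: 0.8442 × 277 = 233.84
Denominator: 905 + 233.84 = 1138.84
RR4 = 391 / 1138.84 = 0.3433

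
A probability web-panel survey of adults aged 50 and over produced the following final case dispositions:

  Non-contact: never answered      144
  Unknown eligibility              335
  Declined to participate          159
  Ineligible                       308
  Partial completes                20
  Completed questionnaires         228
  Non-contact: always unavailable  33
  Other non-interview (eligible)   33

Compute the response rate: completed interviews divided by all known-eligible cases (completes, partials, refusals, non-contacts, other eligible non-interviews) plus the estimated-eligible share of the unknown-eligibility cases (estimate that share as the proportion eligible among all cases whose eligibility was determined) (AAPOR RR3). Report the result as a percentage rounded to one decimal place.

27.1%

Non-contacts = 144 + 33 = 177
Numerator → 228
Determined eligible → 228 + 20 + 159 + 177 + 33 = 617
e = 617 / (617 + 308) = 617 / 925 = 0.6670
e × U → 0.6670 × 335 = 223.45
Denominator → 617 + 223.45 = 840.45
RR3 = 228 / 840.45 = 0.2713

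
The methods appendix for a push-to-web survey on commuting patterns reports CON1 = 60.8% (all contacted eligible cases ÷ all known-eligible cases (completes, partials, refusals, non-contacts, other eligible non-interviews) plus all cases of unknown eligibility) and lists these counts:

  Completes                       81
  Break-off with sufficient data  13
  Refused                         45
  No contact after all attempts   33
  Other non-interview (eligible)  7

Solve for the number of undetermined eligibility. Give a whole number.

Num = 81 + 13 + 45 + 7 = 146
CON1 = 146 / D = 0.608
D = 146 / 0.608 = 240.1
Remaining denominator categories sum to 179
undetermined eligibility = 240.1 − 179 ≈ 61

61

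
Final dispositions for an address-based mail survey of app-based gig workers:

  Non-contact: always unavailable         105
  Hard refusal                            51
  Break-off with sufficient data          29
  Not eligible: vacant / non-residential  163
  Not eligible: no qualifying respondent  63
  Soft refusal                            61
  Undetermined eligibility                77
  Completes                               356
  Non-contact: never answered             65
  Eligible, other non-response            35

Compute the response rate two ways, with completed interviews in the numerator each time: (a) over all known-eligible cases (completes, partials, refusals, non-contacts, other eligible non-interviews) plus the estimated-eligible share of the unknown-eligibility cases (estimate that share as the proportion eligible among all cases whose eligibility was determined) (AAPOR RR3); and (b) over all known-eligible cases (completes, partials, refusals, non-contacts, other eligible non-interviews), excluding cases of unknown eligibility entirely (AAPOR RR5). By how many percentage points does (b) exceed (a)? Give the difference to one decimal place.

3.9

Refusals = 51 + 61 = 112
No answer / not reached = 65 + 105 = 170
Not eligible = 63 + 163 = 226
Numerator → 356
Known eligible → 356 + 29 + 112 + 170 + 35 = 702
e = 702 / (702 + 226) = 702 / 928 = 0.7565
Estimated eligible among unknowns → 0.7565 × 77 = 58.25
Base → 702 + 58.25 = 760.25
RR3 = 356 / 760.25 = 0.4683
Base → 356 + 29 + 112 + 170 + 35 = 702
RR5 = 356 / 702 = 0.5071
Difference = 50.71 − 46.83 = 3.88 percentage points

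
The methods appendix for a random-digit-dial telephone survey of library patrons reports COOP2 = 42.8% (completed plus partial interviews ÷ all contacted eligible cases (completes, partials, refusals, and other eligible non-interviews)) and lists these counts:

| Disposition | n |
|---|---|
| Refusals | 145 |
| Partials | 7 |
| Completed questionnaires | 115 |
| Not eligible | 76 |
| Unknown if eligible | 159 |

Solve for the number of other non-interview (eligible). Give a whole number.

18

Numerator → 115 + 7 = 122
COOP2 = 122 / D = 0.428
D = 122 / 0.428 = 285.0
Other denominator terms total 267
other non-interview (eligible) = 285.0 − 267 ≈ 18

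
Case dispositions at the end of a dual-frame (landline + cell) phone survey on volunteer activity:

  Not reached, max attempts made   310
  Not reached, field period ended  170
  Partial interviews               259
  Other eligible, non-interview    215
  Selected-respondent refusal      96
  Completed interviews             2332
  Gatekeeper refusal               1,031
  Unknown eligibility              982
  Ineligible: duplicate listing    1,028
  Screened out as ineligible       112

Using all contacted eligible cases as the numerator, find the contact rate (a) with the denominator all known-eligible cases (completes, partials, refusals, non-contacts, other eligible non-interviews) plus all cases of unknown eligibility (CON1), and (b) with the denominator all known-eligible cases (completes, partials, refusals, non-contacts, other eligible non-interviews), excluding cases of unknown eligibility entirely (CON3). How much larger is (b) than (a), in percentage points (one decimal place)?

16.2

Declined to participate = 1031 + 96 = 1127
Never reached = 170 + 310 = 480
Out of scope = 112 + 1028 = 1140
Num → 2332 + 259 + 1127 + 215 = 3933
Denominator → 2332 + 259 + 1127 + 480 + 215 + 982 = 5395
CON1 = 3933 / 5395 = 0.7290
Denominator → 2332 + 259 + 1127 + 480 + 215 = 4413
CON3 = 3933 / 4413 = 0.8912
Difference = 89.12 − 72.90 = 16.22 percentage points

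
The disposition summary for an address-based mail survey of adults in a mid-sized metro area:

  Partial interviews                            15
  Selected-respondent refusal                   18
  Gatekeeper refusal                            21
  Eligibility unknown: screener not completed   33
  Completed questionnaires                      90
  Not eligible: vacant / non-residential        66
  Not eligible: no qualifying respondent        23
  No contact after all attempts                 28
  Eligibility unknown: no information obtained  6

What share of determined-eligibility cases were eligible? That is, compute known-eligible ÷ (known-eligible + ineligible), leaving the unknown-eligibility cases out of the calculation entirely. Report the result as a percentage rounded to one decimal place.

Declined to participate = 21 + 18 = 39
Undetermined eligibility = 33 + 6 = 39
Ineligible = 23 + 66 = 89
Eligible (known) = 90 + 15 + 39 + 28 = 172
e = 172 / (172 + 89) = 172 / 261 = 0.6590

65.9%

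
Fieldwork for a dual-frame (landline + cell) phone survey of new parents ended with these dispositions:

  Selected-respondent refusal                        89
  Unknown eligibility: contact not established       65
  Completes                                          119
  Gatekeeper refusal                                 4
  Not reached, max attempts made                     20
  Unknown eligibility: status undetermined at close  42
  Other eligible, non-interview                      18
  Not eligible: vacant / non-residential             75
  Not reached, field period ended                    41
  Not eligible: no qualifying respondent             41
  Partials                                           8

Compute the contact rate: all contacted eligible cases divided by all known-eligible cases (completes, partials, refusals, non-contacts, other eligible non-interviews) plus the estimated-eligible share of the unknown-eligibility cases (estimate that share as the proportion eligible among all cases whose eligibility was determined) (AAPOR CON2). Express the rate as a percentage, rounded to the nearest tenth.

63.3%

Refusals = 4 + 89 = 93
Never reached = 41 + 20 = 61
Unknown if eligible = 65 + 42 = 107
Out of scope = 41 + 75 = 116
Num → 119 + 8 + 93 + 18 = 238
Known eligible → 119 + 8 + 93 + 61 + 18 = 299
e = 299 / (299 + 116) = 299 / 415 = 0.7205
Estimated eligible among unknowns → 0.7205 × 107 = 77.09
Base → 299 + 77.09 = 376.09
CON2 = 238 / 376.09 = 0.6328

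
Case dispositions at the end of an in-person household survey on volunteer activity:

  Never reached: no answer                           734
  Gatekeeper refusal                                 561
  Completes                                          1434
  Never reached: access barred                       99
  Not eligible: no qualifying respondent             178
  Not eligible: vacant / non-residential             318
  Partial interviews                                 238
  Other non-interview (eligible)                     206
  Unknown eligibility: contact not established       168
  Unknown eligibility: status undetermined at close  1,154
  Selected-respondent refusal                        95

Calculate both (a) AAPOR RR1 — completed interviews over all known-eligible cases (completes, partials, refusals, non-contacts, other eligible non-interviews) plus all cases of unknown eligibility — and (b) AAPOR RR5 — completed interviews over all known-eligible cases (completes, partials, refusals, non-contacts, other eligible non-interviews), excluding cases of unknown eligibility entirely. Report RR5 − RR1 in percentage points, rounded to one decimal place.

12.0

Declined to participate = 561 + 95 = 656
Never reached = 734 + 99 = 833
Undetermined eligibility = 168 + 1154 = 1322
Out of scope = 178 + 318 = 496
Numerator = 1434
Denom = 1434 + 238 + 656 + 833 + 206 + 1322 = 4689
RR1 = 1434 / 4689 = 0.3058
Denom = 1434 + 238 + 656 + 833 + 206 = 3367
RR5 = 1434 / 3367 = 0.4259
Difference = 42.59 − 30.58 = 12.01 percentage points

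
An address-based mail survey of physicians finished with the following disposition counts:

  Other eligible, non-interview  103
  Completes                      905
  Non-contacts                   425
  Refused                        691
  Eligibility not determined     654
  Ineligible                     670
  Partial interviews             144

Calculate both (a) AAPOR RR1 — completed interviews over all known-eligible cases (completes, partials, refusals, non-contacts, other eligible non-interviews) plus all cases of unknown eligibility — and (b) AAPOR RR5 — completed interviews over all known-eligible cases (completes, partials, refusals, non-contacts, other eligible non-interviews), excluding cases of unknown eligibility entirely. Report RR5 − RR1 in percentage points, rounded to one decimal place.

Numerator = 905
Denominator = 905 + 144 + 691 + 425 + 103 + 654 = 2922
RR1 = 905 / 2922 = 0.3097
Denominator = 905 + 144 + 691 + 425 + 103 = 2268
RR5 = 905 / 2268 = 0.3990
Difference = 39.90 − 30.97 = 8.93 percentage points

8.9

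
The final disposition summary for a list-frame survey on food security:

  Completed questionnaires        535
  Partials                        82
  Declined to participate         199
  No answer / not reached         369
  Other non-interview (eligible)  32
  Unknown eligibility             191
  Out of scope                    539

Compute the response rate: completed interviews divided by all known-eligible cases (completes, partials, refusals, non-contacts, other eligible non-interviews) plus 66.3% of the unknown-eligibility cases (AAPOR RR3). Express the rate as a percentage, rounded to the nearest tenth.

Numerator = 535
Determined eligible = 535 + 82 + 199 + 369 + 32 = 1217
e × U = 0.6630 × 191 = 126.63
Denom = 1217 + 126.63 = 1343.63
RR3 = 535 / 1343.63 = 0.3982

39.8%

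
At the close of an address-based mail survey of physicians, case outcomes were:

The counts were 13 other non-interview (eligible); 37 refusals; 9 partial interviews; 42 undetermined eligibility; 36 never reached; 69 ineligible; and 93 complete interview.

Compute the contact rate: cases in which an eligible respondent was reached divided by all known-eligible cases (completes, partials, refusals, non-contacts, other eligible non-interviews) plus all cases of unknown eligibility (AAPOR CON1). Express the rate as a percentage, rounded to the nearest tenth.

Num = 93 + 9 + 37 + 13 = 152
Denominator = 93 + 9 + 37 + 36 + 13 + 42 = 230
CON1 = 152 / 230 = 0.6609

66.1%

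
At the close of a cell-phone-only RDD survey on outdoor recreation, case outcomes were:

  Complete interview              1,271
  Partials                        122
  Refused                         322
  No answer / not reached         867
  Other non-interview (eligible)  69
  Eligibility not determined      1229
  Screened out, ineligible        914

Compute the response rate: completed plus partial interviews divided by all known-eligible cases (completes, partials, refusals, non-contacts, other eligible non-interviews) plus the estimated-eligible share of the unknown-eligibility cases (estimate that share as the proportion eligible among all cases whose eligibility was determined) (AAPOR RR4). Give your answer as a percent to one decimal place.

39.1%

Num = 1271 + 122 = 1393
Known eligible = 1271 + 122 + 322 + 867 + 69 = 2651
e = 2651 / (2651 + 914) = 2651 / 3565 = 0.7436
Estimated eligible among unknowns = 0.7436 × 1229 = 913.88
Denominator = 2651 + 913.88 = 3564.88
RR4 = 1393 / 3564.88 = 0.3908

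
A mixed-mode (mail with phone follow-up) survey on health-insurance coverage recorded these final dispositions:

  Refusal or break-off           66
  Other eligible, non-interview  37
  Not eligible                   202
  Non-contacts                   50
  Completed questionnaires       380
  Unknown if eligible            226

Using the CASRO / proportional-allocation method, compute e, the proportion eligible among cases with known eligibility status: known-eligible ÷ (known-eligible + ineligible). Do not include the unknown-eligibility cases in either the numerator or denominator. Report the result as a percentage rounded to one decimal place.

Determined eligible: 380 + 66 + 50 + 37 = 533
e = 533 / (533 + 202) = 533 / 735 = 0.7252

72.5%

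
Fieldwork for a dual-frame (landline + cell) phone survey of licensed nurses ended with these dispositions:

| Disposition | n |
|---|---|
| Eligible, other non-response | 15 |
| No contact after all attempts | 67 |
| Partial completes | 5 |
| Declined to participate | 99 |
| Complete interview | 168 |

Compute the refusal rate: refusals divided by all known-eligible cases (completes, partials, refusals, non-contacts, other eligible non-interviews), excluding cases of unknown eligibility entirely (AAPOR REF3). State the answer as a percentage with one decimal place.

Top → 99
Base → 168 + 5 + 99 + 67 + 15 = 354
REF3 = 99 / 354 = 0.2797

28.0%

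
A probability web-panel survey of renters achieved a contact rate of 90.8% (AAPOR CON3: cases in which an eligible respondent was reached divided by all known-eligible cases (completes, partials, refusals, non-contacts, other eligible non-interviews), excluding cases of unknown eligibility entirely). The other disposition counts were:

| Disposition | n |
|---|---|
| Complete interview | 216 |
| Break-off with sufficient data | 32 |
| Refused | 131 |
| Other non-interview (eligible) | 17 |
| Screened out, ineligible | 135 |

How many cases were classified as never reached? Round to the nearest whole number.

40

Top = 216 + 32 + 131 + 17 = 396
CON3 = 396 / D = 0.908
D = 396 / 0.908 = 436.1
Remaining denominator categories sum to 396
never reached = 436.1 − 396 ≈ 40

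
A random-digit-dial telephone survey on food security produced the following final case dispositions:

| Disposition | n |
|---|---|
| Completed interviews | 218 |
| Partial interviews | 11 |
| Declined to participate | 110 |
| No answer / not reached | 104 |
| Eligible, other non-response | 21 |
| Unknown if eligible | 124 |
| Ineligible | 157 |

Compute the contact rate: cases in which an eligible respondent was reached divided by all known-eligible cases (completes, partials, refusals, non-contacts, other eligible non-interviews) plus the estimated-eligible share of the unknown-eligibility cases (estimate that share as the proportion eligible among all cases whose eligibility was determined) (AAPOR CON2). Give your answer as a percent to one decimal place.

64.7%

Top → 218 + 11 + 110 + 21 = 360
Known eligible → 218 + 11 + 110 + 104 + 21 = 464
e = 464 / (464 + 157) = 464 / 621 = 0.7472
Estimated eligible among unknowns → 0.7472 × 124 = 92.65
Base → 464 + 92.65 = 556.65
CON2 = 360 / 556.65 = 0.6467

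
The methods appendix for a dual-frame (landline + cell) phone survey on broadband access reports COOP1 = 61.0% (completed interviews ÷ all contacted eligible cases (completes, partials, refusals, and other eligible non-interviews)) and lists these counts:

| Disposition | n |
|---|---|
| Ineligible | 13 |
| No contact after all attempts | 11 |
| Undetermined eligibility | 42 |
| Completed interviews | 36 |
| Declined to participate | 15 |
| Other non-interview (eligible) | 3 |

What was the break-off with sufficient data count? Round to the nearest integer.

5

COOP1 = 36 / D = 0.610
D = 36 / 0.610 = 59.0
Rest of base = 54
break-off with sufficient data = 59.0 − 54 ≈ 5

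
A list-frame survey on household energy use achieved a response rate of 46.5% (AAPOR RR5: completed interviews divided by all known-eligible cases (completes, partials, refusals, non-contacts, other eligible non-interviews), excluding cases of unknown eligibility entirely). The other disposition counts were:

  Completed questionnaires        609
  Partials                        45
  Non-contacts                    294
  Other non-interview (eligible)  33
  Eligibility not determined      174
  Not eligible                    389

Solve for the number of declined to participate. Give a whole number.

329

RR5 = 609 / D = 0.465
D = 609 / 0.465 = 1309.7
Rest of base = 981
declined to participate = 1309.7 − 981 ≈ 329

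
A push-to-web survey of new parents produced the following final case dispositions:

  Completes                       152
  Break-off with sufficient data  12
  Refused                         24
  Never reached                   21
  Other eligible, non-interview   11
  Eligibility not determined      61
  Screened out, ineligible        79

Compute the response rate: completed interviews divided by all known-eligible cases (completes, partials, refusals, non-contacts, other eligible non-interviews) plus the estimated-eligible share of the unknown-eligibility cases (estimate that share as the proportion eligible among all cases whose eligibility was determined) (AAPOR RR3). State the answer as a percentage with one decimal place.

57.4%

Numerator: 152
Known eligible: 152 + 12 + 24 + 21 + 11 = 220
e = 220 / (220 + 79) = 220 / 299 = 0.7358
Estimated eligible among unknowns: 0.7358 × 61 = 44.88
Base: 220 + 44.88 = 264.88
RR3 = 152 / 264.88 = 0.5738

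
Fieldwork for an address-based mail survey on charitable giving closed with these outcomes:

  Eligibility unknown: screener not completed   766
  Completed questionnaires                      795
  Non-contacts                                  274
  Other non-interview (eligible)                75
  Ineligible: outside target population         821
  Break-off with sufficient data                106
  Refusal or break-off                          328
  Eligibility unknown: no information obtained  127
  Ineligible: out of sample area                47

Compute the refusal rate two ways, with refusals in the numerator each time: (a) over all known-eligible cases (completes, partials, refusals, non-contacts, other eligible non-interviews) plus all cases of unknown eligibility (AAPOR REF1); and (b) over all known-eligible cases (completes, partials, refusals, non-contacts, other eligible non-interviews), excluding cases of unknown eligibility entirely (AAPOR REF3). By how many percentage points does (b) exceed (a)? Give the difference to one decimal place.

Unknown if eligible = 766 + 127 = 893
Screened out, ineligible = 821 + 47 = 868
Top → 328
Denom → 795 + 106 + 328 + 274 + 75 + 893 = 2471
REF1 = 328 / 2471 = 0.1327
Denom → 795 + 106 + 328 + 274 + 75 = 1578
REF3 = 328 / 1578 = 0.2079
Difference = 20.79 − 13.27 = 7.52 percentage points

7.5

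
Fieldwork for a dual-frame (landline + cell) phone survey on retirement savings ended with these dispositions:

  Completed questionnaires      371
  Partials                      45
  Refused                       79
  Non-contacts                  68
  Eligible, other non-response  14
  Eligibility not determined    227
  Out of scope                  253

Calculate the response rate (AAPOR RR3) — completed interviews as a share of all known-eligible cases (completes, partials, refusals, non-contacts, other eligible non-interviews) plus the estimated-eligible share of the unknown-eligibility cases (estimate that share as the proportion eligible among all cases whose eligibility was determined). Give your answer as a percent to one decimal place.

50.5%

Top → 371
Determined eligible → 371 + 45 + 79 + 68 + 14 = 577
e = 577 / (577 + 253) = 577 / 830 = 0.6952
Eligible share of unknowns → 0.6952 × 227 = 157.81
Denom → 577 + 157.81 = 734.81
RR3 = 371 / 734.81 = 0.5049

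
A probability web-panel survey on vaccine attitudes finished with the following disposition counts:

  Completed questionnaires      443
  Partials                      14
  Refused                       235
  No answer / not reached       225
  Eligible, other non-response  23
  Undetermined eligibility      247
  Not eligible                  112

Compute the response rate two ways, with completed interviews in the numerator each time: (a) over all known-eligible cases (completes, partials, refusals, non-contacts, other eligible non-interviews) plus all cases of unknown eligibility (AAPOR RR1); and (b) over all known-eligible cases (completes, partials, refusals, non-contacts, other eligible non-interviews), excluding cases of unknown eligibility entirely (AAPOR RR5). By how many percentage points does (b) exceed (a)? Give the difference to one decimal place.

Top → 443
Denominator → 443 + 14 + 235 + 225 + 23 + 247 = 1187
RR1 = 443 / 1187 = 0.3732
Denominator → 443 + 14 + 235 + 225 + 23 = 940
RR5 = 443 / 940 = 0.4713
Difference = 47.13 − 37.32 = 9.81 percentage points

9.8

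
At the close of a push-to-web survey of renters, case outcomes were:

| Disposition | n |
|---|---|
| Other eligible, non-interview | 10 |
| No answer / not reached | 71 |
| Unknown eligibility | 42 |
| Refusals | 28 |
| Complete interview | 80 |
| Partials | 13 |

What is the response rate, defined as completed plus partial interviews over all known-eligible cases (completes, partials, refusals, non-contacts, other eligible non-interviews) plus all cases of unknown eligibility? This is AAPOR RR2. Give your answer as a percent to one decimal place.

38.1%

Numerator = 80 + 13 = 93
Base = 80 + 13 + 28 + 71 + 10 + 42 = 244
RR2 = 93 / 244 = 0.3811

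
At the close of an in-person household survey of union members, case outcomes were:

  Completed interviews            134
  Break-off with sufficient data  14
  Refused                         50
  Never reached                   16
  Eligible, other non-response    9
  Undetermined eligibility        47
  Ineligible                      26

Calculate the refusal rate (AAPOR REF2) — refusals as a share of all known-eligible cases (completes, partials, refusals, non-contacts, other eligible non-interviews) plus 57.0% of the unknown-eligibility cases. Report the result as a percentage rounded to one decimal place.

Numerator → 50
Eligible (known) → 134 + 14 + 50 + 16 + 9 = 223
Estimated eligible among unknowns → 0.5700 × 47 = 26.79
Base → 223 + 26.79 = 249.79
REF2 = 50 / 249.79 = 0.2002

20.0%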